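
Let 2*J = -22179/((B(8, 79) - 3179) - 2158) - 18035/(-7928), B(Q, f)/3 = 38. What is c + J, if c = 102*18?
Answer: 50773334095/27605296 ≈ 1839.3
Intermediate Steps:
B(Q, f) = 114 (B(Q, f) = 3*38 = 114)
c = 1836
J = 90010639/27605296 (J = (-22179/((114 - 3179) - 2158) - 18035/(-7928))/2 = (-22179/(-3065 - 2158) - 18035*(-1/7928))/2 = (-22179/(-5223) + 18035/7928)/2 = (-22179*(-1/5223) + 18035/7928)/2 = (7393/1741 + 18035/7928)/2 = (½)*(90010639/13802648) = 90010639/27605296 ≈ 3.2606)
c + J = 1836 + 90010639/27605296 = 50773334095/27605296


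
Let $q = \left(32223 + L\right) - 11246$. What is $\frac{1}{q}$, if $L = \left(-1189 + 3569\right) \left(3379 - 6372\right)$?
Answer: $- \frac{1}{7102363} \approx -1.408 \cdot 10^{-7}$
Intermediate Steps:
$L = -7123340$ ($L = 2380 \left(3379 - 6372\right) = 2380 \left(-2993\right) = -7123340$)
$q = -7102363$ ($q = \left(32223 - 7123340\right) - 11246 = -7091117 - 11246 = -7102363$)
$\frac{1}{q} = \frac{1}{-7102363} = - \frac{1}{7102363}$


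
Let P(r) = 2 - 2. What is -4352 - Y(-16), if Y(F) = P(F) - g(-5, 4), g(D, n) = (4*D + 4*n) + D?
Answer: -4361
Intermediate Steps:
P(r) = 0
g(D, n) = 4*n + 5*D
Y(F) = 9 (Y(F) = 0 - (4*4 + 5*(-5)) = 0 - (16 - 25) = 0 - 1*(-9) = 0 + 9 = 9)
-4352 - Y(-16) = -4352 - 1*9 = -4352 - 9 = -4361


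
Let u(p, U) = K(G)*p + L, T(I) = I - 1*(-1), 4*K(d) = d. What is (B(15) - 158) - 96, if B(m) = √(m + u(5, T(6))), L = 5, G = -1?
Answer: -254 + 5*√3/2 ≈ -249.67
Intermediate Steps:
K(d) = d/4
T(I) = 1 + I (T(I) = I + 1 = 1 + I)
u(p, U) = 5 - p/4 (u(p, U) = ((¼)*(-1))*p + 5 = -p/4 + 5 = 5 - p/4)
B(m) = √(15/4 + m) (B(m) = √(m + (5 - ¼*5)) = √(m + (5 - 5/4)) = √(m + 15/4) = √(15/4 + m))
(B(15) - 158) - 96 = (√(15 + 4*15)/2 - 158) - 96 = (√(15 + 60)/2 - 158) - 96 = (√75/2 - 158) - 96 = ((5*√3)/2 - 158) - 96 = (5*√3/2 - 158) - 96 = (-158 + 5*√3/2) - 96 = -254 + 5*√3/2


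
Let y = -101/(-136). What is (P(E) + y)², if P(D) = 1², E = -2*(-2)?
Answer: 56169/18496 ≈ 3.0368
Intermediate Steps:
E = 4
P(D) = 1
y = 101/136 (y = -101*(-1/136) = 101/136 ≈ 0.74265)
(P(E) + y)² = (1 + 101/136)² = (237/136)² = 56169/18496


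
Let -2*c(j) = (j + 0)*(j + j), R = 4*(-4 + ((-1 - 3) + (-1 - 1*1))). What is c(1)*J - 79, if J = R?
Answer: -39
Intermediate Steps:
R = -40 (R = 4*(-4 + (-4 + (-1 - 1))) = 4*(-4 + (-4 - 2)) = 4*(-4 - 6) = 4*(-10) = -40)
c(j) = -j² (c(j) = -(j + 0)*(j + j)/2 = -j*2*j/2 = -j²)
J = -40
c(1)*J - 79 = -1*1²*(-40) - 79 = -1*1*(-40) - 79 = -1*(-40) - 79 = 40 - 79 = -39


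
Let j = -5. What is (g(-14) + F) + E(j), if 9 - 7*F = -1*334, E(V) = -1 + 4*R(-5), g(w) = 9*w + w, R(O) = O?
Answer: -112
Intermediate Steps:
g(w) = 10*w
E(V) = -21 (E(V) = -1 + 4*(-5) = -1 - 20 = -21)
F = 49 (F = 9/7 - (-1)*334/7 = 9/7 - 1/7*(-334) = 9/7 + 334/7 = 49)
(g(-14) + F) + E(j) = (10*(-14) + 49) - 21 = (-140 + 49) - 21 = -91 - 21 = -112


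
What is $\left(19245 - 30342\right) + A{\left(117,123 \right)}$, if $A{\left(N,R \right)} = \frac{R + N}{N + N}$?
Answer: $- \frac{432743}{39} \approx -11096.0$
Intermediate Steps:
$A{\left(N,R \right)} = \frac{N + R}{2 N}$
$\left(19245 - 30342\right) + A{\left(117,123 \right)} = \left(19245 - 30342\right) + \frac{117 + 123}{2 \cdot 117} = -11097 + \frac{1}{2} \cdot \frac{1}{117} \cdot 240 = -11097 + \frac{40}{39} = - \frac{432743}{39}$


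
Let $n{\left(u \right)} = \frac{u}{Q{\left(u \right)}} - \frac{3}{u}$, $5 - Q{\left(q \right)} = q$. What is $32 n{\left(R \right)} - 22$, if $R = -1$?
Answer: $\frac{206}{3} \approx 68.667$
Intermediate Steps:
$Q{\left(q \right)} = 5 - q$
$n{\left(u \right)} = - \frac{3}{u} + \frac{u}{5 - u}$ ($n{\left(u \right)} = \frac{u}{5 - u} - \frac{3}{u} = - \frac{3}{u} + \frac{u}{5 - u}$)
$32 n{\left(R \right)} - 22 = 32 \frac{15 - \left(-1\right)^{2} - -3}{\left(-1\right) \left(-5 - 1\right)} - 22 = 32 \left(- \frac{15 - 1 + 3}{-6}\right) - 22 = 32 \left(\left(-1\right) \left(- \frac{1}{6}\right) \left(15 - 1 + 3\right)\right) - 22 = 32 \left(\left(-1\right) \left(- \frac{1}{6}\right) 17\right) - 22 = 32 \cdot \frac{17}{6} - 22 = \frac{272}{3} - 22 = \frac{206}{3}$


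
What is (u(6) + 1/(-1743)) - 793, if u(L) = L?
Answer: -1371742/1743 ≈ -787.00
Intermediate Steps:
(u(6) + 1/(-1743)) - 793 = (6 + 1/(-1743)) - 793 = (6 - 1/1743) - 793 = 10457/1743 - 793 = -1371742/1743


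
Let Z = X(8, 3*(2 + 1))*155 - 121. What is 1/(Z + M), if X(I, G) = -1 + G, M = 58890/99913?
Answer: 99913/111861537 ≈ 0.00089318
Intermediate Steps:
M = 58890/99913 (M = 58890*(1/99913) = 58890/99913 ≈ 0.58941)
Z = 1119 (Z = (-1 + 3*(2 + 1))*155 - 121 = (-1 + 3*3)*155 - 121 = (-1 + 9)*155 - 121 = 8*155 - 121 = 1240 - 121 = 1119)
1/(Z + M) = 1/(1119 + 58890/99913) = 1/(111861537/99913) = 99913/111861537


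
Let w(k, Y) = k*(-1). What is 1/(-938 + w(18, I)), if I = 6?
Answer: -1/956 ≈ -0.0010460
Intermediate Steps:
w(k, Y) = -k
1/(-938 + w(18, I)) = 1/(-938 - 1*18) = 1/(-938 - 18) = 1/(-956) = -1/956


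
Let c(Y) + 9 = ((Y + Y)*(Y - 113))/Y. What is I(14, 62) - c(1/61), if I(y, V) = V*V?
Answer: 248817/61 ≈ 4079.0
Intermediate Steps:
I(y, V) = V²
c(Y) = -235 + 2*Y (c(Y) = -9 + ((Y + Y)*(Y - 113))/Y = -9 + ((2*Y)*(-113 + Y))/Y = -9 + (2*Y*(-113 + Y))/Y = -9 + (-226 + 2*Y) = -235 + 2*Y)
I(14, 62) - c(1/61) = 62² - (-235 + 2/61) = 3844 - (-235 + 2*(1/61)) = 3844 - (-235 + 2/61) = 3844 - 1*(-14333/61) = 3844 + 14333/61 = 248817/61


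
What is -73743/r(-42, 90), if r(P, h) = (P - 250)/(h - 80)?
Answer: 368715/146 ≈ 2525.4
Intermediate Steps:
r(P, h) = (-250 + P)/(-80 + h)
-73743/r(-42, 90) = -73743*(-80 + 90)/(-250 - 42) = -73743/(-292/10) = -73743/((⅒)*(-292)) = -73743/(-146/5) = -73743*(-5/146) = 368715/146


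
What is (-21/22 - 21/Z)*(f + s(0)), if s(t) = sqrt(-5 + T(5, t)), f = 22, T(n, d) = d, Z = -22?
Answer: 0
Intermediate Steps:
s(t) = sqrt(-5 + t)
(-21/22 - 21/Z)*(f + s(0)) = (-21/22 - 21/(-22))*(22 + sqrt(-5 + 0)) = (-21*1/22 - 21*(-1/22))*(22 + sqrt(-5)) = (-21/22 + 21/22)*(22 + I*sqrt(5)) = 0*(22 + I*sqrt(5)) = 0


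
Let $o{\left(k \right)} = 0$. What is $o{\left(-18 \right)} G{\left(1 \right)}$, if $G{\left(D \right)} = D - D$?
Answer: $0$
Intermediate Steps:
$G{\left(D \right)} = 0$
$o{\left(-18 \right)} G{\left(1 \right)} = 0 \cdot 0 = 0$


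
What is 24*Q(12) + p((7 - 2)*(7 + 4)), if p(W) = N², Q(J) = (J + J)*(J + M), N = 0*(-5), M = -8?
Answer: 2304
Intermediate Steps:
N = 0
Q(J) = 2*J*(-8 + J) (Q(J) = (J + J)*(J - 8) = (2*J)*(-8 + J) = 2*J*(-8 + J))
p(W) = 0 (p(W) = 0² = 0)
24*Q(12) + p((7 - 2)*(7 + 4)) = 24*(2*12*(-8 + 12)) + 0 = 24*(2*12*4) + 0 = 24*96 + 0 = 2304 + 0 = 2304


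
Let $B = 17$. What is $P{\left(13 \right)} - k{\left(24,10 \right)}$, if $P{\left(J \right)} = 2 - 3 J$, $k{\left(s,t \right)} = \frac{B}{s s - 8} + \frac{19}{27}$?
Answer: $- \frac{578683}{15336} \approx -37.734$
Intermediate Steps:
$k{\left(s,t \right)} = \frac{19}{27} + \frac{17}{-8 + s^{2}}$ ($k{\left(s,t \right)} = \frac{17}{s s - 8} + \frac{19}{27} = \frac{17}{s^{2} - 8} + 19 \cdot \frac{1}{27} = \frac{17}{-8 + s^{2}} + \frac{19}{27} = \frac{19}{27} + \frac{17}{-8 + s^{2}}$)
$P{\left(13 \right)} - k{\left(24,10 \right)} = \left(2 - 39\right) - \frac{307 + 19 \cdot 24^{2}}{27 \left(-8 + 24^{2}\right)} = \left(2 - 39\right) - \frac{307 + 19 \cdot 576}{27 \left(-8 + 576\right)} = -37 - \frac{307 + 10944}{27 \cdot 568} = -37 - \frac{1}{27} \cdot \frac{1}{568} \cdot 11251 = -37 - \frac{11251}{15336} = - \frac{578683}{15336}$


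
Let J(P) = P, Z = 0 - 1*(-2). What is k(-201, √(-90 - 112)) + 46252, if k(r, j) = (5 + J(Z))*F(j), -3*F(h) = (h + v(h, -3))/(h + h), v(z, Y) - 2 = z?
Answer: 138749/3 + 7*I*√202/606 ≈ 46250.0 + 0.16417*I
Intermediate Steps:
Z = 2 (Z = 0 + 2 = 2)
v(z, Y) = 2 + z
F(h) = -(2 + 2*h)/(6*h) (F(h) = -(h + (2 + h))/(3*(h + h)) = -(2 + 2*h)/(3*(2*h)) = -(2 + 2*h)*1/(2*h)/3 = -(2 + 2*h)/(6*h))
k(r, j) = 7*(-1 - j)/(3*j) (k(r, j) = (5 + 2)*((-1 - j)/(3*j)) = 7*((-1 - j)/(3*j)) = 7*(-1 - j)/(3*j))
k(-201, √(-90 - 112)) + 46252 = 7*(-1 - √(-90 - 112))/(3*(√(-90 - 112))) + 46252 = 7*(-1 - √(-202))/(3*(√(-202))) + 46252 = 7*(-1 - I*√202)/(3*((I*√202))) + 46252 = 7*(-I*√202/202)*(-1 - I*√202)/3 + 46252 = -7*I*√202*(-1 - I*√202)/606 + 46252 = 46252 - 7*I*√202*(-1 - I*√202)/606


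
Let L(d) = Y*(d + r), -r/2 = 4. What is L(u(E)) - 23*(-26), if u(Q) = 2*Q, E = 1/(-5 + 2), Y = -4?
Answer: 1898/3 ≈ 632.67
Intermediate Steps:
r = -8 (r = -2*4 = -8)
E = -1/3 (E = 1/(-3) = -1/3 ≈ -0.33333)
L(d) = 32 - 4*d (L(d) = -4*(d - 8) = -4*(-8 + d) = 32 - 4*d)
L(u(E)) - 23*(-26) = (32 - 8*(-1)/3) - 23*(-26) = (32 - 4*(-2/3)) + 598 = (32 + 8/3) + 598 = 104/3 + 598 = 1898/3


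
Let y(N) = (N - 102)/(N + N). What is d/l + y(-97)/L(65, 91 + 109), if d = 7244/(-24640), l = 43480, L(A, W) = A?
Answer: 5327668649/337742204800 ≈ 0.015774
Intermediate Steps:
d = -1811/6160 (d = 7244*(-1/24640) = -1811/6160 ≈ -0.29399)
y(N) = (-102 + N)/(2*N) (y(N) = (-102 + N)/((2*N)) = (-102 + N)*(1/(2*N)) = (-102 + N)/(2*N))
d/l + y(-97)/L(65, 91 + 109) = -1811/6160/43480 + ((½)*(-102 - 97)/(-97))/65 = -1811/6160*1/43480 + ((½)*(-1/97)*(-199))*(1/65) = -1811/267836800 + (199/194)*(1/65) = -1811/267836800 + 199/12610 = 5327668649/337742204800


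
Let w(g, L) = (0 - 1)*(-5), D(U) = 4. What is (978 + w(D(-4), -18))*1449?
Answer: 1424367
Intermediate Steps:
w(g, L) = 5 (w(g, L) = -1*(-5) = 5)
(978 + w(D(-4), -18))*1449 = (978 + 5)*1449 = 983*1449 = 1424367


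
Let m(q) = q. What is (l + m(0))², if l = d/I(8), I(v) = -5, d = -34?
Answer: 1156/25 ≈ 46.240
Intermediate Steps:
l = 34/5 (l = -34/(-5) = -34*(-⅕) = 34/5 ≈ 6.8000)
(l + m(0))² = (34/5 + 0)² = (34/5)² = 1156/25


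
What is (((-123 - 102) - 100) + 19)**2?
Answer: 93636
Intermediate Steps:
(((-123 - 102) - 100) + 19)**2 = ((-225 - 100) + 19)**2 = (-325 + 19)**2 = (-306)**2 = 93636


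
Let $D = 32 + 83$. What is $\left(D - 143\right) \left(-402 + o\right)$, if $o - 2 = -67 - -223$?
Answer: $6832$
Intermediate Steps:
$D = 115$
$o = 158$ ($o = 2 - -156 = 2 + \left(-67 + 223\right) = 2 + 156 = 158$)
$\left(D - 143\right) \left(-402 + o\right) = \left(115 - 143\right) \left(-402 + 158\right) = \left(115 - 143\right) \left(-244\right) = \left(-28\right) \left(-244\right) = 6832$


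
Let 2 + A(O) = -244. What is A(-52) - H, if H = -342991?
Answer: 342745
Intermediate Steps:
A(O) = -246 (A(O) = -2 - 244 = -246)
A(-52) - H = -246 - 1*(-342991) = -246 + 342991 = 342745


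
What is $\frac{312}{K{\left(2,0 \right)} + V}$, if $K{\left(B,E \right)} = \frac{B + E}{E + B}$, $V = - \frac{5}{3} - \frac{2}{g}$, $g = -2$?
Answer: $936$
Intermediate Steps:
$V = - \frac{2}{3}$ ($V = - \frac{5}{3} - \frac{2}{-2} = \left(-5\right) \frac{1}{3} - -1 = - \frac{5}{3} + 1 = - \frac{2}{3} \approx -0.66667$)
$K{\left(B,E \right)} = 1$ ($K{\left(B,E \right)} = \frac{B + E}{B + E} = 1$)
$\frac{312}{K{\left(2,0 \right)} + V} = \frac{312}{1 - \frac{2}{3}} = 312 \frac{1}{\frac{1}{3}} = 312 \cdot 3 = 936$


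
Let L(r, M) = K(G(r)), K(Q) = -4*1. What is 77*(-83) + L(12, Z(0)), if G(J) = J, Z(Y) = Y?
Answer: -6395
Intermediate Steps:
K(Q) = -4
L(r, M) = -4
77*(-83) + L(12, Z(0)) = 77*(-83) - 4 = -6391 - 4 = -6395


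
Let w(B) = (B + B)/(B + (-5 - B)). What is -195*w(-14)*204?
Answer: -222768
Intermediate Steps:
w(B) = -2*B/5 (w(B) = (2*B)/(-5) = (2*B)*(-⅕) = -2*B/5)
-195*w(-14)*204 = -(-78)*(-14)*204 = -195*28/5*204 = -1092*204 = -222768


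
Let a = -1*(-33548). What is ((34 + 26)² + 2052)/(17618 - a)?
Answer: -314/885 ≈ -0.35480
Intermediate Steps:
a = 33548
((34 + 26)² + 2052)/(17618 - a) = ((34 + 26)² + 2052)/(17618 - 1*33548) = (60² + 2052)/(17618 - 33548) = (3600 + 2052)/(-15930) = 5652*(-1/15930) = -314/885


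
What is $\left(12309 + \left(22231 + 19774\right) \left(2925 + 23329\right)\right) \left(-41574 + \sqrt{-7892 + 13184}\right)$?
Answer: $-45848288585346 + 46318086318 \sqrt{3} \approx -4.5768 \cdot 10^{13}$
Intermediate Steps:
$\left(12309 + \left(22231 + 19774\right) \left(2925 + 23329\right)\right) \left(-41574 + \sqrt{-7892 + 13184}\right) = \left(12309 + 42005 \cdot 26254\right) \left(-41574 + \sqrt{5292}\right) = \left(12309 + 1102799270\right) \left(-41574 + 42 \sqrt{3}\right) = 1102811579 \left(-41574 + 42 \sqrt{3}\right) = -45848288585346 + 46318086318 \sqrt{3}$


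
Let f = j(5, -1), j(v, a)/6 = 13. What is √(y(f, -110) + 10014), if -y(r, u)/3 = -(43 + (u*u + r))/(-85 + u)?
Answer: √41514785/65 ≈ 99.126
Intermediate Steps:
j(v, a) = 78 (j(v, a) = 6*13 = 78)
f = 78
y(r, u) = 3*(43 + r + u²)/(-85 + u) (y(r, u) = -(-3)*(43 + (u*u + r))/(-85 + u) = -(-3)*(43 + (u² + r))/(-85 + u) = -(-3)*(43 + (r + u²))/(-85 + u) = -(-3)*(43 + r + u²)/(-85 + u) = 3*(43 + r + u²)/(-85 + u))
√(y(f, -110) + 10014) = √(3*(43 + 78 + (-110)²)/(-85 - 110) + 10014) = √(3*(43 + 78 + 12100)/(-195) + 10014) = √(3*(-1/195)*12221 + 10014) = √(-12221/65 + 10014) = √(638689/65) = √41514785/65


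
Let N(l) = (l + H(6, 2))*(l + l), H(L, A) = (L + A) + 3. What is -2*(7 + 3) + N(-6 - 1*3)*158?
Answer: -5708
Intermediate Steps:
H(L, A) = 3 + A + L (H(L, A) = (A + L) + 3 = 3 + A + L)
N(l) = 2*l*(11 + l) (N(l) = (l + (3 + 2 + 6))*(l + l) = (l + 11)*(2*l) = (11 + l)*(2*l) = 2*l*(11 + l))
-2*(7 + 3) + N(-6 - 1*3)*158 = -2*(7 + 3) + (2*(-6 - 1*3)*(11 + (-6 - 1*3)))*158 = -2*10 + (2*(-6 - 3)*(11 + (-6 - 3)))*158 = -20 + (2*(-9)*(11 - 9))*158 = -20 + (2*(-9)*2)*158 = -20 - 36*158 = -20 - 5688 = -5708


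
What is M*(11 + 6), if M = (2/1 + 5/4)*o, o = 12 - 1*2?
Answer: 1105/2 ≈ 552.50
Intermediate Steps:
o = 10 (o = 12 - 2 = 10)
M = 65/2 (M = (2/1 + 5/4)*10 = (2*1 + 5*(1/4))*10 = (2 + 5/4)*10 = (13/4)*10 = 65/2 ≈ 32.500)
M*(11 + 6) = 65*(11 + 6)/2 = (65/2)*17 = 1105/2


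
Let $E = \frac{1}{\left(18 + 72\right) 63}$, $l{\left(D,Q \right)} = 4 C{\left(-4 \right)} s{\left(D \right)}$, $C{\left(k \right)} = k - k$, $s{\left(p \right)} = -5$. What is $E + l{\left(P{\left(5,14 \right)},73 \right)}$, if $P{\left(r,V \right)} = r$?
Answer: $\frac{1}{5670} \approx 0.00017637$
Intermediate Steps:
$C{\left(k \right)} = 0$
$l{\left(D,Q \right)} = 0$ ($l{\left(D,Q \right)} = 4 \cdot 0 \left(-5\right) = 0 \left(-5\right) = 0$)
$E = \frac{1}{5670}$ ($E = \frac{1}{90 \cdot 63} = \frac{1}{5670} \approx 0.00017637$)
$E + l{\left(P{\left(5,14 \right)},73 \right)} = \frac{1}{5670} + 0 = \frac{1}{5670}$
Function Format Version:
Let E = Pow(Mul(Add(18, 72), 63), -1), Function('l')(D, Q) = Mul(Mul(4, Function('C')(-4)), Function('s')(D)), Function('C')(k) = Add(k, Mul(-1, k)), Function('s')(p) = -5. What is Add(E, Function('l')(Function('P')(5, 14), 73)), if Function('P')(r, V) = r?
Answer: Rational(1, 5670) ≈ 0.00017637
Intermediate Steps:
Function('C')(k) = 0
Function('l')(D, Q) = 0 (Function('l')(D, Q) = Mul(Mul(4, 0), -5) = Mul(0, -5) = 0)
E = Rational(1, 5670) (E = Pow(Mul(90, 63), -1) = Pow(5670, -1) = Rational(1, 5670) ≈ 0.00017637)
Add(E, Function('l')(Function('P')(5, 14), 73)) = Add(Rational(1, 5670), 0) = Rational(1, 5670)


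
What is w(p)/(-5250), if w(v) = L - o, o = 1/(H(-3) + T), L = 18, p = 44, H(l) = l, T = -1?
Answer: -73/21000 ≈ -0.0034762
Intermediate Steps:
o = -¼ (o = 1/(-3 - 1) = 1/(-4) = -¼ ≈ -0.25000)
w(v) = 73/4 (w(v) = 18 - 1*(-¼) = 18 + ¼ = 73/4)
w(p)/(-5250) = (73/4)/(-5250) = (73/4)*(-1/5250) = -73/21000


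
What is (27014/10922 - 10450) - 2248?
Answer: -69330271/5461 ≈ -12696.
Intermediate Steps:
(27014/10922 - 10450) - 2248 = (27014*(1/10922) - 10450) - 2248 = (13507/5461 - 10450) - 2248 = -57053943/5461 - 2248 = -69330271/5461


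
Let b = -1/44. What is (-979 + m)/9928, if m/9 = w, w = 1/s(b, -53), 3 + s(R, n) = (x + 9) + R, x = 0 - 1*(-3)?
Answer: -386309/3921560 ≈ -0.098509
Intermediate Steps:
b = -1/44 (b = -1*1/44 = -1/44 ≈ -0.022727)
x = 3 (x = 0 + 3 = 3)
s(R, n) = 9 + R (s(R, n) = -3 + ((3 + 9) + R) = -3 + (12 + R) = 9 + R)
w = 44/395 (w = 1/(9 - 1/44) = 1/(395/44) = 44/395 ≈ 0.11139)
m = 396/395 (m = 9*(44/395) = 396/395 ≈ 1.0025)
(-979 + m)/9928 = (-979 + 396/395)/9928 = -386309/395*1/9928 = -386309/3921560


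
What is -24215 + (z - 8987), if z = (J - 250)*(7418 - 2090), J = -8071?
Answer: -44367490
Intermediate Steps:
z = -44334288 (z = (-8071 - 250)*(7418 - 2090) = -8321*5328 = -44334288)
-24215 + (z - 8987) = -24215 + (-44334288 - 8987) = -24215 - 44343275 = -44367490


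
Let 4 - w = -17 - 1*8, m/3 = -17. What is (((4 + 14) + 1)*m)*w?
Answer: -28101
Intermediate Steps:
m = -51 (m = 3*(-17) = -51)
w = 29 (w = 4 - (-17 - 1*8) = 4 - (-17 - 8) = 4 - 1*(-25) = 4 + 25 = 29)
(((4 + 14) + 1)*m)*w = (((4 + 14) + 1)*(-51))*29 = ((18 + 1)*(-51))*29 = (19*(-51))*29 = -969*29 = -28101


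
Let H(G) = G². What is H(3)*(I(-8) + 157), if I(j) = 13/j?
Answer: 11187/8 ≈ 1398.4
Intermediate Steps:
H(3)*(I(-8) + 157) = 3²*(13/(-8) + 157) = 9*(13*(-⅛) + 157) = 9*(-13/8 + 157) = 9*(1243/8) = 11187/8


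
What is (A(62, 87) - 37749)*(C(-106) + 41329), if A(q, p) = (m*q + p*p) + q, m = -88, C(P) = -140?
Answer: -1465257486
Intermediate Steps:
A(q, p) = p² - 87*q (A(q, p) = (-88*q + p*p) + q = (-88*q + p²) + q = (p² - 88*q) + q = p² - 87*q)
(A(62, 87) - 37749)*(C(-106) + 41329) = ((87² - 87*62) - 37749)*(-140 + 41329) = ((7569 - 5394) - 37749)*41189 = (2175 - 37749)*41189 = -35574*41189 = -1465257486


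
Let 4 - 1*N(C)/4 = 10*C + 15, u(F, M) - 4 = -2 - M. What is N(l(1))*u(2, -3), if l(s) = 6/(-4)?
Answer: 80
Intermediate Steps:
u(F, M) = 2 - M (u(F, M) = 4 + (-2 - M) = 2 - M)
l(s) = -3/2 (l(s) = 6*(-¼) = -3/2)
N(C) = -44 - 40*C (N(C) = 16 - 4*(10*C + 15) = 16 - 4*(15 + 10*C) = 16 + (-60 - 40*C) = -44 - 40*C)
N(l(1))*u(2, -3) = (-44 - 40*(-3/2))*(2 - 1*(-3)) = (-44 + 60)*(2 + 3) = 16*5 = 80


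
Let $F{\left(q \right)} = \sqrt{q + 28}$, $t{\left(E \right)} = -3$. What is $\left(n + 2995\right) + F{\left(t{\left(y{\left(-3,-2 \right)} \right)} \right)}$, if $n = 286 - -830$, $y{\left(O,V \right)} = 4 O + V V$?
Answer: $4116$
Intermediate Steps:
$y{\left(O,V \right)} = V^{2} + 4 O$ ($y{\left(O,V \right)} = 4 O + V^{2} = V^{2} + 4 O$)
$n = 1116$ ($n = 286 + 830 = 1116$)
$F{\left(q \right)} = \sqrt{28 + q}$
$\left(n + 2995\right) + F{\left(t{\left(y{\left(-3,-2 \right)} \right)} \right)} = \left(1116 + 2995\right) + \sqrt{28 - 3} = 4111 + \sqrt{25} = 4111 + 5 = 4116$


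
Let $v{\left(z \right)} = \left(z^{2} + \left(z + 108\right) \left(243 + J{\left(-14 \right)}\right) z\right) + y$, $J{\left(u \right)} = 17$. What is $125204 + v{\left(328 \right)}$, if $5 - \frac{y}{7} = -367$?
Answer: $37417472$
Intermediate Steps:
$y = 2604$ ($y = 35 - -2569 = 35 + 2569 = 2604$)
$v{\left(z \right)} = 2604 + z^{2} + z \left(28080 + 260 z\right)$ ($v{\left(z \right)} = \left(z^{2} + \left(z + 108\right) \left(243 + 17\right) z\right) + 2604 = \left(z^{2} + \left(108 + z\right) 260 z\right) + 2604 = \left(z^{2} + \left(28080 + 260 z\right) z\right) + 2604 = \left(z^{2} + z \left(28080 + 260 z\right)\right) + 2604 = 2604 + z^{2} + z \left(28080 + 260 z\right)$)
$125204 + v{\left(328 \right)} = 125204 + \left(2604 + 261 \cdot 328^{2} + 28080 \cdot 328\right) = 125204 + \left(2604 + 261 \cdot 107584 + 9210240\right) = 125204 + \left(2604 + 28079424 + 9210240\right) = 125204 + 37292268 = 37417472$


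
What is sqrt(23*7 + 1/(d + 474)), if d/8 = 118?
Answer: sqrt(323727982)/1418 ≈ 12.689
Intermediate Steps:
d = 944 (d = 8*118 = 944)
sqrt(23*7 + 1/(d + 474)) = sqrt(23*7 + 1/(944 + 474)) = sqrt(161 + 1/1418) = sqrt(228299/1418) = sqrt(323727982)/1418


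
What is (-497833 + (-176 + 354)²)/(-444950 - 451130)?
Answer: 466149/896080 ≈ 0.52021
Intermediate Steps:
(-497833 + (-176 + 354)²)/(-444950 - 451130) = (-497833 + 178²)/(-896080) = (-497833 + 31684)*(-1/896080) = -466149*(-1/896080) = 466149/896080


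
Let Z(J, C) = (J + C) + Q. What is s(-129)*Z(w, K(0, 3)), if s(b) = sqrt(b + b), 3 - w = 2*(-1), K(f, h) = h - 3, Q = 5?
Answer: 10*I*sqrt(258) ≈ 160.62*I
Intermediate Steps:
K(f, h) = -3 + h
w = 5 (w = 3 - 2*(-1) = 3 - 1*(-2) = 3 + 2 = 5)
s(b) = sqrt(2)*sqrt(b) (s(b) = sqrt(2*b) = sqrt(2)*sqrt(b))
Z(J, C) = 5 + C + J (Z(J, C) = (J + C) + 5 = (C + J) + 5 = 5 + C + J)
s(-129)*Z(w, K(0, 3)) = (sqrt(2)*sqrt(-129))*(5 + (-3 + 3) + 5) = (sqrt(2)*(I*sqrt(129)))*(5 + 0 + 5) = (I*sqrt(258))*10 = 10*I*sqrt(258)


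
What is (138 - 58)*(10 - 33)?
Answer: -1840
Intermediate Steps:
(138 - 58)*(10 - 33) = 80*(-23) = -1840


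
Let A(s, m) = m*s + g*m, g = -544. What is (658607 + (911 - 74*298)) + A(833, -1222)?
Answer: 284308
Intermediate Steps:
A(s, m) = -544*m + m*s (A(s, m) = m*s - 544*m = -544*m + m*s)
(658607 + (911 - 74*298)) + A(833, -1222) = (658607 + (911 - 74*298)) - 1222*(-544 + 833) = (658607 + (911 - 22052)) - 1222*289 = (658607 - 21141) - 353158 = 637466 - 353158 = 284308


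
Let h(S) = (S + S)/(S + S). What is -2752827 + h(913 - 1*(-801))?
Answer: -2752826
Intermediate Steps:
h(S) = 1 (h(S) = (2*S)/((2*S)) = (2*S)*(1/(2*S)) = 1)
-2752827 + h(913 - 1*(-801)) = -2752827 + 1 = -2752826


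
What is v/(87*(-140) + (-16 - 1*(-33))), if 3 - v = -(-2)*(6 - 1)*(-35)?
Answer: -353/12163 ≈ -0.029022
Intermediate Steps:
v = 353 (v = 3 - (-(-2)*(6 - 1))*(-35) = 3 - (-(-2)*5)*(-35) = 3 - (-2*(-5))*(-35) = 3 - 10*(-35) = 3 - 1*(-350) = 3 + 350 = 353)
v/(87*(-140) + (-16 - 1*(-33))) = 353/(87*(-140) + (-16 - 1*(-33))) = 353/(-12180 + (-16 + 33)) = 353/(-12180 + 17) = 353/(-12163) = 353*(-1/12163) = -353/12163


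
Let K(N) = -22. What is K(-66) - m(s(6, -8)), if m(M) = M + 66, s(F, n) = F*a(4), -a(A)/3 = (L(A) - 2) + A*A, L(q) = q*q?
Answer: 452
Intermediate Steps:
L(q) = q²
a(A) = 6 - 6*A² (a(A) = -3*((A² - 2) + A*A) = -3*((-2 + A²) + A²) = -3*(-2 + 2*A²) = 6 - 6*A²)
s(F, n) = -90*F (s(F, n) = F*(6 - 6*4²) = F*(6 - 6*16) = F*(6 - 96) = F*(-90) = -90*F)
m(M) = 66 + M
K(-66) - m(s(6, -8)) = -22 - (66 - 90*6) = -22 - (66 - 540) = -22 - 1*(-474) = -22 + 474 = 452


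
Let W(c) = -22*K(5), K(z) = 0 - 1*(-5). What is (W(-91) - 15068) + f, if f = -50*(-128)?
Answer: -8778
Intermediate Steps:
K(z) = 5 (K(z) = 0 + 5 = 5)
f = 6400
W(c) = -110 (W(c) = -22*5 = -110)
(W(-91) - 15068) + f = (-110 - 15068) + 6400 = -15178 + 6400 = -8778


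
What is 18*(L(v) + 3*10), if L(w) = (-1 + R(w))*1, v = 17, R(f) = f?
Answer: 828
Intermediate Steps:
L(w) = -1 + w (L(w) = (-1 + w)*1 = -1 + w)
18*(L(v) + 3*10) = 18*((-1 + 17) + 3*10) = 18*(16 + 30) = 18*46 = 828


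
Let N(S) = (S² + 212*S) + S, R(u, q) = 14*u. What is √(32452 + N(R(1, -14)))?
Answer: √35630 ≈ 188.76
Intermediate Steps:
N(S) = S² + 213*S
√(32452 + N(R(1, -14))) = √(32452 + (14*1)*(213 + 14*1)) = √(32452 + 14*(213 + 14)) = √(32452 + 14*227) = √(32452 + 3178) = √35630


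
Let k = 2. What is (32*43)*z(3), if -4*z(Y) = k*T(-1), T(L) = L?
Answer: 688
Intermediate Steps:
z(Y) = ½ (z(Y) = -(-1)/2 = -¼*(-2) = ½)
(32*43)*z(3) = (32*43)*(½) = 1376*(½) = 688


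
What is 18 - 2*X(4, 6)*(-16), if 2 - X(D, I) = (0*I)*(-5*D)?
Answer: 82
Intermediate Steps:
X(D, I) = 2 (X(D, I) = 2 - 0*I*(-5*D) = 2 - 0*(-5*D) = 2 - 1*0 = 2 + 0 = 2)
18 - 2*X(4, 6)*(-16) = 18 - 2*2*(-16) = 18 - 4*(-16) = 18 + 64 = 82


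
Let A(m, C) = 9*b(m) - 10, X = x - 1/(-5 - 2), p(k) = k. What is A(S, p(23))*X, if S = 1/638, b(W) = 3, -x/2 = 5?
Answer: -1173/7 ≈ -167.57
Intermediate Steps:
x = -10 (x = -2*5 = -10)
S = 1/638 ≈ 0.0015674
X = -69/7 (X = -10 - 1/(-5 - 2) = -10 - 1/(-7) = -10 - 1*(-1/7) = -10 + 1/7 = -69/7 ≈ -9.8571)
A(m, C) = 17 (A(m, C) = 9*3 - 10 = 27 - 10 = 17)
A(S, p(23))*X = 17*(-69/7) = -1173/7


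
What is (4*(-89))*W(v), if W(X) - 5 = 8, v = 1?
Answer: -4628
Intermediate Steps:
W(X) = 13 (W(X) = 5 + 8 = 13)
(4*(-89))*W(v) = (4*(-89))*13 = -356*13 = -4628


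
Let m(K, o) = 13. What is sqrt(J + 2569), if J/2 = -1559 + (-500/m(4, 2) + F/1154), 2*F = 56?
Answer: I*sqrt(35214832185)/7501 ≈ 25.017*I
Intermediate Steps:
F = 28 (F = (1/2)*56 = 28)
J = -23964754/7501 (J = 2*(-1559 + (-500/13 + 28/1154)) = 2*(-1559 + (-500*1/13 + 28*(1/1154))) = 2*(-1559 + (-500/13 + 14/577)) = 2*(-1559 - 288318/7501) = 2*(-11982377/7501) = -23964754/7501 ≈ -3194.9)
sqrt(J + 2569) = sqrt(-23964754/7501 + 2569) = sqrt(-4694685/7501) = I*sqrt(35214832185)/7501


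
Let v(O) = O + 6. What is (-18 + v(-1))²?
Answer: 169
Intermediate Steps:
v(O) = 6 + O
(-18 + v(-1))² = (-18 + (6 - 1))² = (-18 + 5)² = (-13)² = 169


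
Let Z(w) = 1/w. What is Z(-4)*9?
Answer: -9/4 ≈ -2.2500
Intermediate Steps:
Z(-4)*9 = 9/(-4) = -¼*9 = -9/4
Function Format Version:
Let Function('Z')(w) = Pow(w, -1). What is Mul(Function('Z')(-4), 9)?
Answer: Rational(-9, 4) ≈ -2.2500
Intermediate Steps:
Mul(Function('Z')(-4), 9) = Mul(Pow(-4, -1), 9) = Mul(Rational(-1, 4), 9) = Rational(-9, 4)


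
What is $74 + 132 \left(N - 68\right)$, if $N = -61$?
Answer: $-16954$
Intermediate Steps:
$74 + 132 \left(N - 68\right) = 74 + 132 \left(-61 - 68\right) = 74 + 132 \left(-129\right) = 74 - 17028 = -16954$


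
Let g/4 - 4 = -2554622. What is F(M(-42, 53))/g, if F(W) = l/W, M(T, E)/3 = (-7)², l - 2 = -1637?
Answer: 545/500705128 ≈ 1.0885e-6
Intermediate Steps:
l = -1635 (l = 2 - 1637 = -1635)
M(T, E) = 147 (M(T, E) = 3*(-7)² = 3*49 = 147)
F(W) = -1635/W
g = -10218472 (g = 16 + 4*(-2554622) = 16 - 10218488 = -10218472)
F(M(-42, 53))/g = -1635/147/(-10218472) = -1635*1/147*(-1/10218472) = -545/49*(-1/10218472) = 545/500705128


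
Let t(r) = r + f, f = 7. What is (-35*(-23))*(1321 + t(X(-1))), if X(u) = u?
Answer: 1068235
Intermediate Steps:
t(r) = 7 + r (t(r) = r + 7 = 7 + r)
(-35*(-23))*(1321 + t(X(-1))) = (-35*(-23))*(1321 + (7 - 1)) = 805*(1321 + 6) = 805*1327 = 1068235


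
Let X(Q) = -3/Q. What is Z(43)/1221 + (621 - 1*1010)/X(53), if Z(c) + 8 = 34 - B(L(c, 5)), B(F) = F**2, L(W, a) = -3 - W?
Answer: 254213/37 ≈ 6870.6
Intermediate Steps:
Z(c) = 26 - (-3 - c)**2 (Z(c) = -8 + (34 - (-3 - c)**2) = 26 - (-3 - c)**2)
Z(43)/1221 + (621 - 1*1010)/X(53) = (26 - (3 + 43)**2)/1221 + (621 - 1*1010)/((-3/53)) = (26 - 1*46**2)*(1/1221) + (621 - 1010)/((-3*1/53)) = (26 - 1*2116)*(1/1221) - 389/(-3/53) = (26 - 2116)*(1/1221) - 389*(-53/3) = -2090*1/1221 + 20617/3 = -190/111 + 20617/3 = 254213/37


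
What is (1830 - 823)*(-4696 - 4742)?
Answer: -9504066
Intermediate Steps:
(1830 - 823)*(-4696 - 4742) = 1007*(-9438) = -9504066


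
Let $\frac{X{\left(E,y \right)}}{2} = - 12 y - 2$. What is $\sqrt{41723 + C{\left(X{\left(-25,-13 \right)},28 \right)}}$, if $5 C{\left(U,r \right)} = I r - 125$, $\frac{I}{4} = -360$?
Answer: $\sqrt{33634} \approx 183.4$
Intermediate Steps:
$I = -1440$ ($I = 4 \left(-360\right) = -1440$)
$X{\left(E,y \right)} = -4 - 24 y$ ($X{\left(E,y \right)} = 2 \left(- 12 y - 2\right) = 2 \left(-2 - 12 y\right) = -4 - 24 y$)
$C{\left(U,r \right)} = -25 - 288 r$ ($C{\left(U,r \right)} = \frac{- 1440 r - 125}{5} = \frac{-125 - 1440 r}{5} = -25 - 288 r$)
$\sqrt{41723 + C{\left(X{\left(-25,-13 \right)},28 \right)}} = \sqrt{41723 - 8089} = \sqrt{33634}$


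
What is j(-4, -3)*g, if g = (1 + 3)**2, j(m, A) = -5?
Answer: -80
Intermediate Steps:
g = 16 (g = 4**2 = 16)
j(-4, -3)*g = -5*16 = -80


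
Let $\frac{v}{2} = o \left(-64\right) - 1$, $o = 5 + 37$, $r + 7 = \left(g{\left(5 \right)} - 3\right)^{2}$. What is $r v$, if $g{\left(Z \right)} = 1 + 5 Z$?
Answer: $-2807316$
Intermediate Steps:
$r = 522$ ($r = -7 + \left(\left(1 + 5 \cdot 5\right) - 3\right)^{2} = -7 + \left(\left(1 + 25\right) - 3\right)^{2} = -7 + \left(26 - 3\right)^{2} = -7 + 23^{2} = -7 + 529 = 522$)
$o = 42$
$v = -5378$ ($v = 2 \left(42 \left(-64\right) - 1\right) = 2 \left(-2688 - 1\right) = 2 \left(-2689\right) = -5378$)
$r v = 522 \left(-5378\right) = -2807316$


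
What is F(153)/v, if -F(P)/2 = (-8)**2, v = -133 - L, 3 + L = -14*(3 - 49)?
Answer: 64/387 ≈ 0.16537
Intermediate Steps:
L = 641 (L = -3 - 14*(3 - 49) = -3 - 14*(-46) = -3 + 644 = 641)
v = -774 (v = -133 - 1*641 = -133 - 641 = -774)
F(P) = -128 (F(P) = -2*(-8)**2 = -2*64 = -128)
F(153)/v = -128/(-774) = -128*(-1/774) = 64/387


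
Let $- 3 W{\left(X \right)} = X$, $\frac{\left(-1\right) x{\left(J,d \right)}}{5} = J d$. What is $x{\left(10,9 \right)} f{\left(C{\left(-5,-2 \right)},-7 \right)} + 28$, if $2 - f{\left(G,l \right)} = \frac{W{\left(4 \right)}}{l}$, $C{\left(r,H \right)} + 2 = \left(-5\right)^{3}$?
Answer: $- \frac{5504}{7} \approx -786.29$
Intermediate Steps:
$x{\left(J,d \right)} = - 5 J d$
$W{\left(X \right)} = - \frac{X}{3}$
$C{\left(r,H \right)} = -127$ ($C{\left(r,H \right)} = -2 + \left(-5\right)^{3} = -2 - 125 = -127$)
$f{\left(G,l \right)} = 2 + \frac{4}{3 l}$ ($f{\left(G,l \right)} = 2 - \frac{\left(- \frac{1}{3}\right) 4}{l} = 2 - - \frac{4}{3 l} = 2 + \frac{4}{3 l}$)
$x{\left(10,9 \right)} f{\left(C{\left(-5,-2 \right)},-7 \right)} + 28 = \left(-5\right) 10 \cdot 9 \left(2 + \frac{4}{3 \left(-7\right)}\right) + 28 = - 450 \left(2 + \frac{4}{3} \left(- \frac{1}{7}\right)\right) + 28 = - 450 \left(2 - \frac{4}{21}\right) + 28 = \left(-450\right) \frac{38}{21} + 28 = - \frac{5700}{7} + 28 = - \frac{5504}{7}$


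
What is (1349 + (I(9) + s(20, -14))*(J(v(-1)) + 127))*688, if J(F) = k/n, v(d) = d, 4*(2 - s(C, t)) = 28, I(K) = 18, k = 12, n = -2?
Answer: 2010336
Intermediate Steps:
s(C, t) = -5 (s(C, t) = 2 - 1/4*28 = 2 - 7 = -5)
J(F) = -6 (J(F) = 12/(-2) = 12*(-1/2) = -6)
(1349 + (I(9) + s(20, -14))*(J(v(-1)) + 127))*688 = (1349 + (18 - 5)*(-6 + 127))*688 = (1349 + 13*121)*688 = (1349 + 1573)*688 = 2922*688 = 2010336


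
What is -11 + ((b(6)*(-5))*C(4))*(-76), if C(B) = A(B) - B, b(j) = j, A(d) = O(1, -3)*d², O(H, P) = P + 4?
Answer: 27349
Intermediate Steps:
O(H, P) = 4 + P
A(d) = d² (A(d) = (4 - 3)*d² = 1*d² = d²)
C(B) = B² - B
-11 + ((b(6)*(-5))*C(4))*(-76) = -11 + ((6*(-5))*(4*(-1 + 4)))*(-76) = -11 - 120*3*(-76) = -11 - 30*12*(-76) = -11 - 360*(-76) = -11 + 27360 = 27349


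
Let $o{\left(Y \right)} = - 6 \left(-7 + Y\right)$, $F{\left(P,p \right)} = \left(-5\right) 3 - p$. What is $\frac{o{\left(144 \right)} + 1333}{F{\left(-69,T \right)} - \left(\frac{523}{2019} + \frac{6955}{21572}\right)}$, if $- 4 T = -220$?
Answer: $- \frac{22256026548}{3074095061} \approx -7.2399$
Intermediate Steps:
$T = 55$ ($T = \left(- \frac{1}{4}\right) \left(-220\right) = 55$)
$F{\left(P,p \right)} = -15 - p$
$o{\left(Y \right)} = 42 - 6 Y$
$\frac{o{\left(144 \right)} + 1333}{F{\left(-69,T \right)} - \left(\frac{523}{2019} + \frac{6955}{21572}\right)} = \frac{\left(42 - 864\right) + 1333}{\left(-15 - 55\right) - \left(\frac{523}{2019} + \frac{6955}{21572}\right)} = \frac{\left(42 - 864\right) + 1333}{\left(-15 - 55\right) - \frac{25324301}{43553868}} = \frac{-822 + 1333}{-70 - \frac{25324301}{43553868}} = \frac{511}{-70 - \frac{25324301}{43553868}} = \frac{511}{- \frac{3074095061}{43553868}} = 511 \left(- \frac{43553868}{3074095061}\right) = - \frac{22256026548}{3074095061}$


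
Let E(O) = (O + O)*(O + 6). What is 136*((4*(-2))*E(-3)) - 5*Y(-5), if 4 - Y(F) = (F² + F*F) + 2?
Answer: 19824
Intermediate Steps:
Y(F) = 2 - 2*F² (Y(F) = 4 - ((F² + F*F) + 2) = 4 - ((F² + F²) + 2) = 4 - (2*F² + 2) = 4 - (2 + 2*F²) = 4 + (-2 - 2*F²) = 2 - 2*F²)
E(O) = 2*O*(6 + O) (E(O) = (2*O)*(6 + O) = 2*O*(6 + O))
136*((4*(-2))*E(-3)) - 5*Y(-5) = 136*((4*(-2))*(2*(-3)*(6 - 3))) - 5*(2 - 2*(-5)²) = 136*(-16*(-3)*3) - 5*(2 - 2*25) = 136*(-8*(-18)) - 5*(2 - 50) = 136*144 - 5*(-48) = 19584 + 240 = 19824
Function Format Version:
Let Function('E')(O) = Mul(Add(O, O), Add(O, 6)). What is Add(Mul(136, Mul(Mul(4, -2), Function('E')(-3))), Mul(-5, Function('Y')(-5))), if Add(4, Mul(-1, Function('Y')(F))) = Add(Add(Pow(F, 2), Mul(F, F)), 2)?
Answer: 19824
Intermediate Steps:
Function('Y')(F) = Add(2, Mul(-2, Pow(F, 2))) (Function('Y')(F) = Add(4, Mul(-1, Add(Add(Pow(F, 2), Mul(F, F)), 2))) = Add(4, Mul(-1, Add(Add(Pow(F, 2), Pow(F, 2)), 2))) = Add(4, Mul(-1, Add(Mul(2, Pow(F, 2)), 2))) = Add(4, Mul(-1, Add(2, Mul(2, Pow(F, 2))))) = Add(4, Add(-2, Mul(-2, Pow(F, 2)))) = Add(2, Mul(-2, Pow(F, 2))))
Function('E')(O) = Mul(2, O, Add(6, O)) (Function('E')(O) = Mul(Mul(2, O), Add(6, O)) = Mul(2, O, Add(6, O)))
Add(Mul(136, Mul(Mul(4, -2), Function('E')(-3))), Mul(-5, Function('Y')(-5))) = Add(Mul(136, Mul(Mul(4, -2), Mul(2, -3, Add(6, -3)))), Mul(-5, Add(2, Mul(-2, Pow(-5, 2))))) = Add(Mul(136, Mul(-8, Mul(2, -3, 3))), Mul(-5, Add(2, Mul(-2, 25)))) = Add(Mul(136, Mul(-8, -18)), Mul(-5, Add(2, -50))) = Add(Mul(136, 144), Mul(-5, -48)) = Add(19584, 240) = 19824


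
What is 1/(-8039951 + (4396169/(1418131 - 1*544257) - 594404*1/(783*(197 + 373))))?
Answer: -195009352470/1567864917090536323 ≈ -1.2438e-7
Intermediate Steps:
1/(-8039951 + (4396169/(1418131 - 1*544257) - 594404*1/(783*(197 + 373)))) = 1/(-8039951 + (4396169/(1418131 - 544257) - 594404/(783*570))) = 1/(-8039951 + (4396169/873874 - 594404/446310)) = 1/(-8039951 + (4396169*(1/873874) - 594404*1/446310)) = 1/(-8039951 + (4396169/873874 - 297202/223155)) = 1/(-8039951 + 721309992647/195009352470) = 1/(-1567864917090536323/195009352470) = -195009352470/1567864917090536323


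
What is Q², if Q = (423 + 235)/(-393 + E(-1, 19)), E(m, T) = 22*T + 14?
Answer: 432964/1521 ≈ 284.66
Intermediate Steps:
E(m, T) = 14 + 22*T
Q = 658/39 (Q = (423 + 235)/(-393 + (14 + 22*19)) = 658/(-393 + (14 + 418)) = 658/(-393 + 432) = 658/39 ≈ 16.872)
Q² = (658/39)² = 432964/1521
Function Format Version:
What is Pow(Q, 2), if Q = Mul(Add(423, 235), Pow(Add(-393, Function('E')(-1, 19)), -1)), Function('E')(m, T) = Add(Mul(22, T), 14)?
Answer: Rational(432964, 1521) ≈ 284.66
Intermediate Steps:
Function('E')(m, T) = Add(14, Mul(22, T))
Q = Rational(658, 39) (Q = Mul(Add(423, 235), Pow(Add(-393, Add(14, Mul(22, 19))), -1)) = Mul(658, Pow(Add(-393, Add(14, 418)), -1)) = Mul(658, Pow(Add(-393, 432), -1)) = Mul(658, Pow(39, -1)) = Mul(658, Rational(1, 39)) = Rational(658, 39) ≈ 16.872)
Pow(Q, 2) = Pow(Rational(658, 39), 2) = Rational(432964, 1521)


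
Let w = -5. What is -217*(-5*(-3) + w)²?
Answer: -21700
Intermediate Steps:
-217*(-5*(-3) + w)² = -217*(-5*(-3) - 5)² = -217*(15 - 5)² = -217*10² = -217*100 = -21700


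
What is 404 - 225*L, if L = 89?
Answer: -19621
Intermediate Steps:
404 - 225*L = 404 - 225*89 = 404 - 20025 = -19621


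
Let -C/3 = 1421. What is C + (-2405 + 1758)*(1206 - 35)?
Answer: -761900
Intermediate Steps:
C = -4263 (C = -3*1421 = -4263)
C + (-2405 + 1758)*(1206 - 35) = -4263 + (-2405 + 1758)*(1206 - 35) = -4263 - 647*1171 = -4263 - 757637 = -761900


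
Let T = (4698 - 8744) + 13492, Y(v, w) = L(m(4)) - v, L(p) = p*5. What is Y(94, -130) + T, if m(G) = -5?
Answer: 9327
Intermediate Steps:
L(p) = 5*p
Y(v, w) = -25 - v (Y(v, w) = 5*(-5) - v = -25 - v)
T = 9446 (T = -4046 + 13492 = 9446)
Y(94, -130) + T = (-25 - 1*94) + 9446 = (-25 - 94) + 9446 = -119 + 9446 = 9327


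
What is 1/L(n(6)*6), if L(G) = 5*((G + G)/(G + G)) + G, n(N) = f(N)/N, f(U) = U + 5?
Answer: 1/16 ≈ 0.062500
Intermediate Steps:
f(U) = 5 + U
n(N) = (5 + N)/N
L(G) = 5 + G (L(G) = 5*((2*G)/((2*G))) + G = 5*((2*G)*(1/(2*G))) + G = 5*1 + G = 5 + G)
1/L(n(6)*6) = 1/(5 + ((5 + 6)/6)*6) = 1/(5 + ((1/6)*11)*6) = 1/(5 + (11/6)*6) = 1/(5 + 11) = 1/16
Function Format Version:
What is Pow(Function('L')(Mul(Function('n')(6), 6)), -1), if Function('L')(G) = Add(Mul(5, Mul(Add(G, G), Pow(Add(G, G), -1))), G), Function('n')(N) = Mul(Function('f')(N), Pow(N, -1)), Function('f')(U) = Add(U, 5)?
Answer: Rational(1, 16) ≈ 0.062500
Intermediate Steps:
Function('f')(U) = Add(5, U)
Function('n')(N) = Mul(Pow(N, -1), Add(5, N)) (Function('n')(N) = Mul(Add(5, N), Pow(N, -1)) = Mul(Pow(N, -1), Add(5, N)))
Function('L')(G) = Add(5, G) (Function('L')(G) = Add(Mul(5, Mul(Mul(2, G), Pow(Mul(2, G), -1))), G) = Add(Mul(5, Mul(Mul(2, G), Mul(Rational(1, 2), Pow(G, -1)))), G) = Add(Mul(5, 1), G) = Add(5, G))
Pow(Function('L')(Mul(Function('n')(6), 6)), -1) = Pow(Add(5, Mul(Mul(Pow(6, -1), Add(5, 6)), 6)), -1) = Pow(Add(5, Mul(Mul(Rational(1, 6), 11), 6)), -1) = Pow(Add(5, Mul(Rational(11, 6), 6)), -1) = Pow(Add(5, 11), -1) = Pow(16, -1) = Rational(1, 16)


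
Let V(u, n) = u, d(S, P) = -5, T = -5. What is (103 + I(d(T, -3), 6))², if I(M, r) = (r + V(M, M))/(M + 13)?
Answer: 680625/64 ≈ 10635.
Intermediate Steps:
I(M, r) = (M + r)/(13 + M) (I(M, r) = (r + M)/(M + 13) = (M + r)/(13 + M))
(103 + I(d(T, -3), 6))² = (103 + (-5 + 6)/(13 - 5))² = (103 + 1/8)² = (103 + (⅛)*1)² = (103 + ⅛)² = (825/8)² = 680625/64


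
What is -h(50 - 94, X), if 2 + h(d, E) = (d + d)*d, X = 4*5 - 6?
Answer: -3870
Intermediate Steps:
X = 14 (X = 20 - 6 = 14)
h(d, E) = -2 + 2*d² (h(d, E) = -2 + (d + d)*d = -2 + (2*d)*d = -2 + 2*d²)
-h(50 - 94, X) = -(-2 + 2*(50 - 94)²) = -(-2 + 2*(-44)²) = -(-2 + 2*1936) = -(-2 + 3872) = -1*3870 = -3870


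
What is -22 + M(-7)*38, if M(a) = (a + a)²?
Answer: 7426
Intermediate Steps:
M(a) = 4*a² (M(a) = (2*a)² = 4*a²)
-22 + M(-7)*38 = -22 + (4*(-7)²)*38 = -22 + (4*49)*38 = -22 + 196*38 = -22 + 7448 = 7426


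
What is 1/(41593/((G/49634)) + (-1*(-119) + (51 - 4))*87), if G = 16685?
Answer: 16685/2305391732 ≈ 7.2374e-6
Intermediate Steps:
1/(41593/((G/49634)) + (-1*(-119) + (51 - 4))*87) = 1/(41593/((16685/49634)) + (-1*(-119) + (51 - 4))*87) = 1/(41593/((16685*(1/49634))) + (119 + 47)*87) = 1/(41593/(16685/49634) + 166*87) = 1/(41593*(49634/16685) + 14442) = 1/(2064426962/16685 + 14442) = 1/(2305391732/16685) = 16685/2305391732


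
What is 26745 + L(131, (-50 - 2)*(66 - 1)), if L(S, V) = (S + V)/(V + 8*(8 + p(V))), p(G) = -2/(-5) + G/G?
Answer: 49105625/1836 ≈ 26746.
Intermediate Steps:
p(G) = 7/5 (p(G) = -2*(-⅕) + 1 = ⅖ + 1 = 7/5)
L(S, V) = (S + V)/(376/5 + V) (L(S, V) = (S + V)/(V + 8*(8 + 7/5)) = (S + V)/(V + 8*(47/5)) = (S + V)/(V + 376/5) = (S + V)/(376/5 + V))
26745 + L(131, (-50 - 2)*(66 - 1)) = 26745 + 5*(131 + (-50 - 2)*(66 - 1))/(376 + 5*((-50 - 2)*(66 - 1))) = 26745 + 5*(131 - 52*65)/(376 + 5*(-52*65)) = 26745 + 5*(131 - 3380)/(376 + 5*(-3380)) = 26745 + 5*(-3249)/(376 - 16900) = 26745 + 5*(-3249)/(-16524) = 26745 + 5*(-1/16524)*(-3249) = 26745 + 1805/1836 = 49105625/1836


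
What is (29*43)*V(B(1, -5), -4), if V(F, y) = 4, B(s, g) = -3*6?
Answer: 4988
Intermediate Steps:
B(s, g) = -18
(29*43)*V(B(1, -5), -4) = (29*43)*4 = 1247*4 = 4988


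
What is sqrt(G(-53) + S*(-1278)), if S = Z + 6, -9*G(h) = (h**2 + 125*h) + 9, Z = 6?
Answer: 3*I*sqrt(1657) ≈ 122.12*I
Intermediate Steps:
G(h) = -1 - 125*h/9 - h**2/9 (G(h) = -((h**2 + 125*h) + 9)/9 = -(9 + h**2 + 125*h)/9 = -1 - 125*h/9 - h**2/9)
S = 12 (S = 6 + 6 = 12)
sqrt(G(-53) + S*(-1278)) = sqrt((-1 - 125/9*(-53) - 1/9*(-53)**2) + 12*(-1278)) = sqrt((-1 + 6625/9 - 1/9*2809) - 15336) = sqrt((-1 + 6625/9 - 2809/9) - 15336) = sqrt(423 - 15336) = sqrt(-14913) = 3*I*sqrt(1657)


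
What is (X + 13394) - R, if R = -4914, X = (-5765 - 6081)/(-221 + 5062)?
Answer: 88617182/4841 ≈ 18306.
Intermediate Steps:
X = -11846/4841 ≈ -2.4470
(X + 13394) - R = (-11846/4841 + 13394) - 1*(-4914) = 64828508/4841 + 4914 = 88617182/4841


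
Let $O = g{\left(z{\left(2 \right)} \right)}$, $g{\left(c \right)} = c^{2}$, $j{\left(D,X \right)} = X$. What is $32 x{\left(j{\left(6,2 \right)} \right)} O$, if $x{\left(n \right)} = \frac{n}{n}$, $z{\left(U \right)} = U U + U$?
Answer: $1152$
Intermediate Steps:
$z{\left(U \right)} = U + U^{2}$ ($z{\left(U \right)} = U^{2} + U = U + U^{2}$)
$x{\left(n \right)} = 1$
$O = 36$ ($O = \left(2 \left(1 + 2\right)\right)^{2} = \left(2 \cdot 3\right)^{2} = 6^{2} = 36$)
$32 x{\left(j{\left(6,2 \right)} \right)} O = 32 \cdot 1 \cdot 36 = 32 \cdot 36 = 1152$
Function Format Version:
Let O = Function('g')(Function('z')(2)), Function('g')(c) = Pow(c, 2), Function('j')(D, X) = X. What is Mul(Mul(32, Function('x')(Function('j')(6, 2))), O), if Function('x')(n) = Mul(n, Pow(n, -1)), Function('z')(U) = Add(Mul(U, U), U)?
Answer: 1152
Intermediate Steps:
Function('z')(U) = Add(U, Pow(U, 2)) (Function('z')(U) = Add(Pow(U, 2), U) = Add(U, Pow(U, 2)))
Function('x')(n) = 1
O = 36 (O = Pow(Mul(2, Add(1, 2)), 2) = Pow(Mul(2, 3), 2) = Pow(6, 2) = 36)
Mul(Mul(32, Function('x')(Function('j')(6, 2))), O) = Mul(Mul(32, 1), 36) = Mul(32, 36) = 1152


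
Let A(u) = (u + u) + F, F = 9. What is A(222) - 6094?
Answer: -5641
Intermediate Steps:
A(u) = 9 + 2*u (A(u) = (u + u) + 9 = 2*u + 9 = 9 + 2*u)
A(222) - 6094 = (9 + 2*222) - 6094 = (9 + 444) - 6094 = 453 - 6094 = -5641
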